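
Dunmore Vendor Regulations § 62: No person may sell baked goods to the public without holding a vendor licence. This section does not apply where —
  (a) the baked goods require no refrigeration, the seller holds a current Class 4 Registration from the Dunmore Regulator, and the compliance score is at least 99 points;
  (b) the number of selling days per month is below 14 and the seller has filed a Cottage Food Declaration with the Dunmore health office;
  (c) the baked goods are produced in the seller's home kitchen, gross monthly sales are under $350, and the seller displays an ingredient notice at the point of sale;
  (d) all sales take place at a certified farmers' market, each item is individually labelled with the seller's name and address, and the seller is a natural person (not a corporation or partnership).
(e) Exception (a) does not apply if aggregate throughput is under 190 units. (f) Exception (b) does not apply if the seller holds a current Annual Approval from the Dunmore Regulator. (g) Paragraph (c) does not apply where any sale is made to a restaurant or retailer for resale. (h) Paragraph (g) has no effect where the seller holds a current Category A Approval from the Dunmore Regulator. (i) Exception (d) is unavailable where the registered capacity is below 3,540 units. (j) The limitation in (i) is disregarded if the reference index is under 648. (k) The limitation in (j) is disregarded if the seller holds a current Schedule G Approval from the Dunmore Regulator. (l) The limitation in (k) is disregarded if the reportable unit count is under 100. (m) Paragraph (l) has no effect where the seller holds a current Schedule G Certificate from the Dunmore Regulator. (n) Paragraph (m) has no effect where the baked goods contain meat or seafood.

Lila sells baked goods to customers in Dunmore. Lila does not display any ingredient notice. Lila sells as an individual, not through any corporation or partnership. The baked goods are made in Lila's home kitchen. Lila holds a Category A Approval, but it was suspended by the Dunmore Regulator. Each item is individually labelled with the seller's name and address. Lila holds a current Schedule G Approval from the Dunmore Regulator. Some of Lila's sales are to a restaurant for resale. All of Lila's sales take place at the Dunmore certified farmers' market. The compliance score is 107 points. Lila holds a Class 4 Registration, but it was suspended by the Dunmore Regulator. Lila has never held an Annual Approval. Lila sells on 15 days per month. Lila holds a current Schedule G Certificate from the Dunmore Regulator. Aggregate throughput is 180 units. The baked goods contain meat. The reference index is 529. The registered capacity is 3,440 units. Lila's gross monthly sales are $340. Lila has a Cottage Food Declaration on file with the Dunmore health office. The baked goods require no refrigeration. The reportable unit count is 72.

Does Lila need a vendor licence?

Exception (a) requires that the seller holds a current Class 4 Registration from the Dunmore Regulator; but there is no Class 4 Registration in force, so (a) is unavailable.
Exception (b) requires that the number of selling days per month is below 14; but the number of selling days per month is 15, not below 14, so (b) is unavailable.
Exception (c) does not apply: no ingredient notice is displayed.
All of (d)'s requirements are met (all sales are at a certified farmers' market; items are individually labelled; the seller is a natural person). Considering the limiting provisions: (i) would limit (d) — the registered capacity is 3,440 units, below the 3,540 units limit — but (j) sets (i) aside: (j) is triggered — the reference index is 529, under the 648 limit. (k) would limit (j) — a current Schedule G Approval is held — but (l) sets (k) aside: (l) operates against (k): the reportable unit count is 72, under the 100 limit. (m) would limit (l) — a current Schedule G Certificate is held — but (n) sets (m) aside: (n) applies — the baked goods contain meat. (d) remains available.

No — exception (d) applies; Lila is not required to hold a vendor licence.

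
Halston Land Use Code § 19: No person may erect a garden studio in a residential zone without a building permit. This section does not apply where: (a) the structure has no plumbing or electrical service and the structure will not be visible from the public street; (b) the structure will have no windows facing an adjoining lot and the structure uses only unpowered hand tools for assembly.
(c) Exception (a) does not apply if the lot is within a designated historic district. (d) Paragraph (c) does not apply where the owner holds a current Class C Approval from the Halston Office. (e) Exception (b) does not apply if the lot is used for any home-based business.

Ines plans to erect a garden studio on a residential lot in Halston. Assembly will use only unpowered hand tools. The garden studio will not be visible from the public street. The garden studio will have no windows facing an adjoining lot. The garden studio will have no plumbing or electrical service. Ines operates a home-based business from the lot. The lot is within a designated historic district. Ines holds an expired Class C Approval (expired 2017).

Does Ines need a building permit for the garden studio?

Exception (a)'s conditions are all satisfied: there is no plumbing or electrical service; the structure will not be visible from the street. But: (c) is engaged — the lot is in a historic district. (d), which would lift (c), is inapplicable — no current Class C Approval is held. So (a) is unavailable.
All of (b)'s requirements are met (no windows face an adjoining lot; assembly uses only hand tools). Turning to paragraph (e): (e) applies — a home-based business operates on the lot. (b) is therefore removed.
No exception applies. The general rule governs.

Yes — Ines must obtain a building permit.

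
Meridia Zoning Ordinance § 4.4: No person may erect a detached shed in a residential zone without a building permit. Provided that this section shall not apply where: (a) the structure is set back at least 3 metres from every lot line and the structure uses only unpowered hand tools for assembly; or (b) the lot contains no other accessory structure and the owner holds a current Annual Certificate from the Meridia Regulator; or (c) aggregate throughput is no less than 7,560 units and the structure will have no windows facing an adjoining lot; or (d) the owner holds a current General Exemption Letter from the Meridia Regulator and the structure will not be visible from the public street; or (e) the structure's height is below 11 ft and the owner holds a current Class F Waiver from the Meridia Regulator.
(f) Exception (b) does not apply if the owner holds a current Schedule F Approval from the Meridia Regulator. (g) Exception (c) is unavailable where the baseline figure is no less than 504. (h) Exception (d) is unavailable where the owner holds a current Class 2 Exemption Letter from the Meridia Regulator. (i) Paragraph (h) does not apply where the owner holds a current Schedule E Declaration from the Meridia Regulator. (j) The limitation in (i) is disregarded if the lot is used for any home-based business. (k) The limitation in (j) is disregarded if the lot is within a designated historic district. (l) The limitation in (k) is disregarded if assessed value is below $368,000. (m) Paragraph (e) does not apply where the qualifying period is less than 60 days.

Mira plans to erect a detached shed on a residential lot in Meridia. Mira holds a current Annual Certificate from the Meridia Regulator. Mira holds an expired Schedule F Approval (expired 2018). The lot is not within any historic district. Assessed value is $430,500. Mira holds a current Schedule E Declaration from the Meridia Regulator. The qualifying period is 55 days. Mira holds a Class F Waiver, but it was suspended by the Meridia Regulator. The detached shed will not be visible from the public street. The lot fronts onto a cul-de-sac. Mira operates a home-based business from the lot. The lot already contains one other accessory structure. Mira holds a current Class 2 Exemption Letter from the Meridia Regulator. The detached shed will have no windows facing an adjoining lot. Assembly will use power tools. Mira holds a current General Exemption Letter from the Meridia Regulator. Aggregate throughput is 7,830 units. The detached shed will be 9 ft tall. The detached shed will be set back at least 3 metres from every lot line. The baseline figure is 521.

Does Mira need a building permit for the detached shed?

Yes — Mira must obtain a building permit.

Exception (a) fails — assembly uses power tools.
Exception (b) requires that the lot contains no other accessory structure; but the lot already has another accessory structure, so (b) is unavailable.
Exception (c) is satisfied on its face — aggregate throughput is 7,830 units, meeting the 7,560 units threshold; no windows face an adjoining lot. Turning to paragraph (g): (g) applies — the baseline figure is 521, meeting the 504 threshold. Exception (c) does not apply.
All of (d)'s requirements are met (a current General Exemption Letter is held; the structure will not be visible from the street). But applying paragraphs (h)–(l): (h) operates against (d): a current Class 2 Exemption Letter is held. (i) applies (a current Schedule E Declaration is held), but is overridden by (j): (j) is triggered — a home-based business operates on the lot. (k) is inapplicable (the lot is not in a historic district), so (j) stands. So (d) is unavailable.
Exception (e) fails — no current Class F Waiver is held.
No exception displaces § 4.4.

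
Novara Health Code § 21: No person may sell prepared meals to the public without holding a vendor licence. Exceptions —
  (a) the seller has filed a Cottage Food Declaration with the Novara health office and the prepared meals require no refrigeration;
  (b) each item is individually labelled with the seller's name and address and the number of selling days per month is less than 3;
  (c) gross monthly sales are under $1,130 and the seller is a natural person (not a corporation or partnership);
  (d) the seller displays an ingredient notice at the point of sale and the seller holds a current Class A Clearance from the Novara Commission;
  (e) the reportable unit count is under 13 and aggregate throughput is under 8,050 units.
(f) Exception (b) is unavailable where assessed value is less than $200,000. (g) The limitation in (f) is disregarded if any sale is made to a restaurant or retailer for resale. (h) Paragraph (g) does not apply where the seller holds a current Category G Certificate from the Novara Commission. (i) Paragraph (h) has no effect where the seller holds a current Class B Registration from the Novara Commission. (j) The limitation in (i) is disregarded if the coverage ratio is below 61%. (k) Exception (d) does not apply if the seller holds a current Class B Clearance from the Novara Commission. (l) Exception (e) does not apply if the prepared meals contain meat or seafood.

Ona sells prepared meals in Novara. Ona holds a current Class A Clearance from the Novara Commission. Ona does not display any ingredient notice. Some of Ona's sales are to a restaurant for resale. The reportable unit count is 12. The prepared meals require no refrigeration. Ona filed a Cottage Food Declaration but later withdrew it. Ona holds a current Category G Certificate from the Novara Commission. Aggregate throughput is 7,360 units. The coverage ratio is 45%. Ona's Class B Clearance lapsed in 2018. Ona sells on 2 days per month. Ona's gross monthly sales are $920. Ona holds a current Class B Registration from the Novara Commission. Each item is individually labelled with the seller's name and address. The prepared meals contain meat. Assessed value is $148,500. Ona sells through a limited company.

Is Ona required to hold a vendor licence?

Exception (a) requires that the seller has filed a Cottage Food Declaration with the Novara health office; but the Cottage Food Declaration was withdrawn, so (a) is unavailable.
All of (b)'s requirements are met (items are individually labelled; the number of selling days per month is 2, less than the 3 limit). But: (f) operates against (b): assessed value is $148,500, less than the $200,000 limit. (g) is engaged (some sales are to a restaurant for resale), but is overridden by (h): (h) operates against (g): a current Category G Certificate is held. (i) would limit (h) — a current Class B Registration is held — but (j) sets (i) aside: (j) is triggered — the coverage ratio is 45%, below the 61% limit. So (b) is unavailable.
Exception (c) fails — the seller operates through a limited company.
Exception (d) fails — no ingredient notice is displayed.
All of (e)'s requirements are met (the reportable unit count is 12, under the 13 limit; aggregate throughput is 7,360 units, under the 8,050 units limit). However, paragraph (l) must be considered: (l) operates — the prepared meals contain meat. (e) is therefore removed.
None of the exceptions is available; § 21 applies in full.

Yes — Ona must hold a vendor licence.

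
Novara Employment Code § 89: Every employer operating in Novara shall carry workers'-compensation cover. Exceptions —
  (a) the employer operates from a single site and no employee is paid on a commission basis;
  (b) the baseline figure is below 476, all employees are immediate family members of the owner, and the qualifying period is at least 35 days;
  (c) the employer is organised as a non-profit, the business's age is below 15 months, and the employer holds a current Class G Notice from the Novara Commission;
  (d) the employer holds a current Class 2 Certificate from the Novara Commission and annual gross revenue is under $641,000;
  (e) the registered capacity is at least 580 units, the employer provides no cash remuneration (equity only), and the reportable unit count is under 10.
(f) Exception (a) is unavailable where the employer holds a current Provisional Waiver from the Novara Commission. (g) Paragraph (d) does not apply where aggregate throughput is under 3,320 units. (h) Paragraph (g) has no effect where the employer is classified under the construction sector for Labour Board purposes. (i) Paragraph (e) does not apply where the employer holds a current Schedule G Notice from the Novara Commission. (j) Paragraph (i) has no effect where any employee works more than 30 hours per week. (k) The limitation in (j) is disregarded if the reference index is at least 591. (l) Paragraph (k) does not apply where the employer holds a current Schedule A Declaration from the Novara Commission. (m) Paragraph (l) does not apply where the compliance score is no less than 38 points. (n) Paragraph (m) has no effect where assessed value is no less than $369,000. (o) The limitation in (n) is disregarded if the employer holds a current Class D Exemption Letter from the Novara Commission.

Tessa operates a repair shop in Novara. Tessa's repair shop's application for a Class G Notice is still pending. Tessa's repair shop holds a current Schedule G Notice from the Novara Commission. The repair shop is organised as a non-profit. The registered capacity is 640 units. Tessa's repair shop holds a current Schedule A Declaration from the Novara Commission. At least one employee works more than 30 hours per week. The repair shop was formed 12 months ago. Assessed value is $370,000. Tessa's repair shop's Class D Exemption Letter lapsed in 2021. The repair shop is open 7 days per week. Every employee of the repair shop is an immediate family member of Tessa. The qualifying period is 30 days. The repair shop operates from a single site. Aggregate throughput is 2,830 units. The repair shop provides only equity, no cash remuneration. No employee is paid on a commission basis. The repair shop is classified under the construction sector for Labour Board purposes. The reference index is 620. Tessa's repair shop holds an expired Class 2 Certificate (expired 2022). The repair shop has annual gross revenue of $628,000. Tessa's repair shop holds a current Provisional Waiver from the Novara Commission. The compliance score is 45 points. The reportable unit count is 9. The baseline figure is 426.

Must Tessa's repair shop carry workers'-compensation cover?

Exception (a)'s conditions are all satisfied: the employer operates from a single site; no employee is paid on commission. However, paragraph (f) must be considered: (f) operates against (a): a current Provisional Waiver is held. (a) is therefore removed.
Exception (b) does not apply: the qualifying period is 30 days, short of 35 days.
Exception (c) fails — there is no Class G Notice in force.
Exception (d) requires that the employer holds a current Class 2 Certificate from the Novara Commission; but the Class 2 Certificate is not current, so (d) is unavailable.
Exception (e)'s conditions are all satisfied: the registered capacity is 640 units, meeting the 580 units threshold; remuneration is equity-only; the reportable unit count is 9, under the 10 limit. Under paragraphs (i)–(o): (i) is engaged (a current Schedule G Notice is held), but is itself disapplied by (j): (j) operates against (i): at least one employee exceeds 30 hours/week. (k) would limit (j) — the reference index is 620, meeting the 591 threshold — but (l) sets (k) aside: (l) operates against (k): a current Schedule A Declaration is held. (m) operates (the compliance score is 45 points, meeting the 38 points threshold), but is set aside by (n): (n) operates against (m): assessed value is $370,000, meeting the $369,000 threshold. (o) is not triggered (no current Class D Exemption Letter is held), so (n) stands. (e) remains available.

No — exception (e) applies; Tessa's repair shop is not required to carry workers'-compensation cover.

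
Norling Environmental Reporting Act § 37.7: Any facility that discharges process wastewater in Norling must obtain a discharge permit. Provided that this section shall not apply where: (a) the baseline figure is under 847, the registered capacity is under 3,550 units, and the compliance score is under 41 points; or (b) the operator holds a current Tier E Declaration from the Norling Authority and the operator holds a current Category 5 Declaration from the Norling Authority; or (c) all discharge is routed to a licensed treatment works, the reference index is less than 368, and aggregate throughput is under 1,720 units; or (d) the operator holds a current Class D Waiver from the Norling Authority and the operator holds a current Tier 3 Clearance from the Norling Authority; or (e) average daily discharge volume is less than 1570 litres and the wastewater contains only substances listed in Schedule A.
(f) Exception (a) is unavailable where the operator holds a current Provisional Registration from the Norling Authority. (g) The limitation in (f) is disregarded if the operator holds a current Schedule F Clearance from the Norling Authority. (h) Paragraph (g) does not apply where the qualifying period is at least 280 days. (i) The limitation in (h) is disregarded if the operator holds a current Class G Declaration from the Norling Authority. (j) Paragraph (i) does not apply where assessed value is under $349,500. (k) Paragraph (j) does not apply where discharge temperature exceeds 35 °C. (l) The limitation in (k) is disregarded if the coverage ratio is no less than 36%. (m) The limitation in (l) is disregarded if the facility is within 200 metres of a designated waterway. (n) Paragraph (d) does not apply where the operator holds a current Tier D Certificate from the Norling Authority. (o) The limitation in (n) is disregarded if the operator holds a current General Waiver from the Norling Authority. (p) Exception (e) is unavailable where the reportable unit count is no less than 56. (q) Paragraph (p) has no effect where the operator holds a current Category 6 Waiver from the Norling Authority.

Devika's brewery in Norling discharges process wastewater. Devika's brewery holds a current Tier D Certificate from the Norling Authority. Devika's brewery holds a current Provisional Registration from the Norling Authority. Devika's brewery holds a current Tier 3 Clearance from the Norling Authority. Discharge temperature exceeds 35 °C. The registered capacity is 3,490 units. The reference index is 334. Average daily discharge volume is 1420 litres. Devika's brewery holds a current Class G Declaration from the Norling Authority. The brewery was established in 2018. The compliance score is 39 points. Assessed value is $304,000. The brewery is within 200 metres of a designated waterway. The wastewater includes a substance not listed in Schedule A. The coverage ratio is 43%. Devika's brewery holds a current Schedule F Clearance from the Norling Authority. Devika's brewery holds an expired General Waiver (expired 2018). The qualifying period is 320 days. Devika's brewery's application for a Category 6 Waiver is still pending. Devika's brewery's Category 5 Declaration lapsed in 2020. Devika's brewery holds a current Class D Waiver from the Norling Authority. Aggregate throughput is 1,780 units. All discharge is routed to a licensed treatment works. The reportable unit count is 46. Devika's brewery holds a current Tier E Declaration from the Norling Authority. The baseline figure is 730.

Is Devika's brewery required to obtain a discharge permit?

Exception (a): the baseline figure is 730, under the 847 limit; the registered capacity is 3,490 units, under the 3,550 units limit; the compliance score is 39 points, under the 41 points limit — every condition holds. Considering the limiting provisions: (f) would limit (a) — a current Provisional Registration is held — but (g) sets (f) aside: (g) operates against (f): a current Schedule F Clearance is held. (h) would limit (g) — the qualifying period is 320 days, meeting the 280 days threshold — but (i) sets (h) aside: (i) operates against (h): a current Class G Declaration is held. (j) applies (assessed value is $304,000, under the $349,500 limit), but yields to (k): (k) operates — discharge temperature exceeds 35 °C. (l) would limit (k) — the coverage ratio is 43%, meeting the 36% threshold — but (m) sets (l) aside: (m) operates against (l): the brewery is within 200 m of a designated waterway. Exception (a) stands.
Exception (b) fails — there is no Category 5 Declaration in force.
Exception (c) requires that aggregate throughput is under 1,720 units; but aggregate throughput is 1,780 units, not under 1,720 units, so (c) is unavailable.
Exception (d) is satisfied on its face — a current Class D Waiver is held; a current Tier 3 Clearance is held. But: (n) operates — a current Tier D Certificate is held. (o), which would lift (n), is not engaged — no current General Waiver is held. (d) is therefore removed.
Exception (e) does not apply: the wastewater includes a non-Schedule-A substance.

No — exception (a) applies; Devika's brewery is not required to obtain a discharge permit.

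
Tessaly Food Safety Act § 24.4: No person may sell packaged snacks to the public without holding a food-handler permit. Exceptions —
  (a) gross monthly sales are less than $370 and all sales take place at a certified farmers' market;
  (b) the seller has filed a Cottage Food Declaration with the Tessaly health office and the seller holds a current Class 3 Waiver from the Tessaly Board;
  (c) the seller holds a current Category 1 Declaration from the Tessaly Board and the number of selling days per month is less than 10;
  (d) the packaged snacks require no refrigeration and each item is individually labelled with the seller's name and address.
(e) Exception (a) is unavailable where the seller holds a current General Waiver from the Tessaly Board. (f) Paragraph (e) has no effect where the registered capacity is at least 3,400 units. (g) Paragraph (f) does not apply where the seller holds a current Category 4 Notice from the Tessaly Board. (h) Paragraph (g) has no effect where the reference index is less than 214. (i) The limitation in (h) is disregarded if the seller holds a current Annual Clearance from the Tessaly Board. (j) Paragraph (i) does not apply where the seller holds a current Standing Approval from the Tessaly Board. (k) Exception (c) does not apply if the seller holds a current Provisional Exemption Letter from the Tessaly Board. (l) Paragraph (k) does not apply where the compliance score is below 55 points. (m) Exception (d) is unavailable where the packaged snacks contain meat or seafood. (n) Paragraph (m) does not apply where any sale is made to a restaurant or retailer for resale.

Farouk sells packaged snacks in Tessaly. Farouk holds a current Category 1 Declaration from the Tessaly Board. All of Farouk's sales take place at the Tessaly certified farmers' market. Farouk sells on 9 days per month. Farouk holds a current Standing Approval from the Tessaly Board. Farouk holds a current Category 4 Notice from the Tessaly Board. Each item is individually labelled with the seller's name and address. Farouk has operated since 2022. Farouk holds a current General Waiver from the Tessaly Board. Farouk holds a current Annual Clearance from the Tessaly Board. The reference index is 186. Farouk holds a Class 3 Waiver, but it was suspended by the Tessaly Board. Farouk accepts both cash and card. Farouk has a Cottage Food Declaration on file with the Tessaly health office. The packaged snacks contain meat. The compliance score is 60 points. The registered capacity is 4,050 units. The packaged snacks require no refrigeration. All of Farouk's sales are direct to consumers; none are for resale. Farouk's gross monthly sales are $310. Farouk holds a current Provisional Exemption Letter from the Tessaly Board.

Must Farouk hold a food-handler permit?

No — exception (a) applies; Farouk is not required to hold a food-handler permit.

Exception (a) is satisfied on its face — gross monthly sales are $310, less than the $370 limit; all sales are at a certified farmers' market. Applying paragraphs (e)–(j): (e) is engaged (a current General Waiver is held), but is itself disapplied by (f): (f) applies — the registered capacity is 4,050 units, meeting the 3,400 units threshold. (g) is triggered (a current Category 4 Notice is held), but is itself disapplied by (h): (h) operates — the reference index is 186, less than the 214 limit. (i) applies (a current Annual Clearance is held), but yields to (j): (j) operates — a current Standing Approval is held. Exception (a) stands.
Exception (b) requires that the seller holds a current Class 3 Waiver from the Tessaly Board; but there is no Class 3 Waiver in force, so (b) is unavailable.
All of (c)'s requirements are met (a current Category 1 Declaration is held; the number of selling days per month is 9, less than the 10 limit). However, paragraphs (k)–(l) must be considered: (k) operates against (c): a current Provisional Exemption Letter is held. (l), which would lift (k), is inapplicable — the compliance score is 60 points, not below 55 points. Exception (c) does not apply.
Exception (d): the packaged snacks are shelf-stable; items are individually labelled — every condition holds. Turning to paragraphs (m)–(n): (m) is triggered — the packaged snacks contain meat. (n), which would lift (m), does not operate here — no sales are for resale. So (d) is unavailable.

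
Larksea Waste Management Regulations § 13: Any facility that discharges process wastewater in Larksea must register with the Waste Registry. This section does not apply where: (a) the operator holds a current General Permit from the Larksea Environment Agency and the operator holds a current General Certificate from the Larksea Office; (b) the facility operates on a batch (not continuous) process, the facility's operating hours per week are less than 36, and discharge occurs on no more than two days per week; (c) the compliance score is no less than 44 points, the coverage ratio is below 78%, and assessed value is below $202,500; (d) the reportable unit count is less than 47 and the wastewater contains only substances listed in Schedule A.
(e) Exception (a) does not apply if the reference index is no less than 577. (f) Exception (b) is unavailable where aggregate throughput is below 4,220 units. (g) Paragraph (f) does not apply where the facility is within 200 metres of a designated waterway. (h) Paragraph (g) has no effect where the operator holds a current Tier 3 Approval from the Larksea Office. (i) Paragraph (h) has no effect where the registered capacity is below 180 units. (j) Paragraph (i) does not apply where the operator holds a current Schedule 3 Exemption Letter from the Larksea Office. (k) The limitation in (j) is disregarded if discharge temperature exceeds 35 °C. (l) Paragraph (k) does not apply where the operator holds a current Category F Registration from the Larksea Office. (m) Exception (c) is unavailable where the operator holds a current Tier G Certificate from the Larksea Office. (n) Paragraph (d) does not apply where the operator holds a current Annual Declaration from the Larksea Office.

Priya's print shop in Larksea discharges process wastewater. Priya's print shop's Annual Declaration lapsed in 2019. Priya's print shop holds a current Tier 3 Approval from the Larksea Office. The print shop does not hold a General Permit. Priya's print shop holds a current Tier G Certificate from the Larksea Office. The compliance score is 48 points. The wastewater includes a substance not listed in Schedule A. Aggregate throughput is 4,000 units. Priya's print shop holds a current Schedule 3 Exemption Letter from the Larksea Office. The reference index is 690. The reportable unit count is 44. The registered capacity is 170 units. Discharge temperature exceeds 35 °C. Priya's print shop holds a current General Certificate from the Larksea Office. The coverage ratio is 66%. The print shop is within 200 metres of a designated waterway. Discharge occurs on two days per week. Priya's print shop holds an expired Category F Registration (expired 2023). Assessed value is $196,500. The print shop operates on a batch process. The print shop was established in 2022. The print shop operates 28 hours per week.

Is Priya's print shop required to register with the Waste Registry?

Exception (a) does not apply: no General Permit is held.
Exception (b)'s conditions are all satisfied: the facility operates on a batch process; the facility's operating hours per week are 28, less than the 36 limit; discharge occurs on no more than two days per week. Under paragraphs (f)–(l): (f) would limit (b) — aggregate throughput is 4,000 units, below the 4,220 units limit — but (g) sets (f) aside: (g) operates against (f): the print shop is within 200 m of a designated waterway. (h) operates (a current Tier 3 Approval is held), but is itself disapplied by (i): (i) is engaged — the registered capacity is 170 units, below the 180 units limit. (j) would limit (i) — a current Schedule 3 Exemption Letter is held — but (k) sets (j) aside: (k) is engaged — discharge temperature exceeds 35 °C. (l) is inapplicable (no current Category F Registration is held), so (k) stands. Exception (b) stands.
Exception (c) is satisfied on its face — the compliance score is 48 points, meeting the 44 points threshold; the coverage ratio is 66%, below the 78% limit; assessed value is $196,500, below the $202,500 limit. But: (m) operates against (c): a current Tier G Certificate is held. So (c) is unavailable.
Exception (d) does not apply: the wastewater includes a non-Schedule-A substance.

No — exception (b) applies; Priya's print shop is not required to register with the Waste Registry.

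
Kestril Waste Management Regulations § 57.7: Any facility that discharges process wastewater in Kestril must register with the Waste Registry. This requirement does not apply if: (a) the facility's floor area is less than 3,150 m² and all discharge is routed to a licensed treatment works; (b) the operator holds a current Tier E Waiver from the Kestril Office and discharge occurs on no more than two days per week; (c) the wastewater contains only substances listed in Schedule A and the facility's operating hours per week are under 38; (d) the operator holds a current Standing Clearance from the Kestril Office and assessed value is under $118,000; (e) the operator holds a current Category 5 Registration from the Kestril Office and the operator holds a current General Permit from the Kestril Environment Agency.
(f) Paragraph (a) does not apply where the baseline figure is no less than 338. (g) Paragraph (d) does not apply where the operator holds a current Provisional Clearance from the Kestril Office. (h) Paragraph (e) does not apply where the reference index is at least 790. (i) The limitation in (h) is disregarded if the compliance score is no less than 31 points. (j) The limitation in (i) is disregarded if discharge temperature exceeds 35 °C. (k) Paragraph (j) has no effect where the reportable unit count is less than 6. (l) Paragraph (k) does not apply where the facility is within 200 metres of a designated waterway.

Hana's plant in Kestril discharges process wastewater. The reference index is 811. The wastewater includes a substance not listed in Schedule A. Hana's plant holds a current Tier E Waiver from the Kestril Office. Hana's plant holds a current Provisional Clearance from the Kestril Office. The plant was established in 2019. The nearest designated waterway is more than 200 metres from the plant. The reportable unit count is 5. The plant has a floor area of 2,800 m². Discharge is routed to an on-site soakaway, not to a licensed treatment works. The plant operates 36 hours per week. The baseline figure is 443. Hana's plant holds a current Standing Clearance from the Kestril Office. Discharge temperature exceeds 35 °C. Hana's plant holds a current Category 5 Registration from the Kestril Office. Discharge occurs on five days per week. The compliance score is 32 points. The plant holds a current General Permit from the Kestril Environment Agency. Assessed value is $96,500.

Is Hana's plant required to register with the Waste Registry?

No — exception (e) applies; Hana's plant is not required to register with the Waste Registry.

Exception (a) fails — discharge is not routed to a licensed treatment works.
Exception (b) requires that discharge occurs on no more than two days per week; but discharge occurs on five days per week, so (b) is unavailable.
Exception (c) fails — the wastewater includes a non-Schedule-A substance.
Exception (d) is satisfied on its face — a current Standing Clearance is held; assessed value is $96,500, under the $118,000 limit. But: (g) applies — a current Provisional Clearance is held. So (d) is unavailable.
All of (e)'s requirements are met (a current Category 5 Registration is held; a current General Permit is held). Considering the limiting provisions: (h) is engaged (the reference index is 811, meeting the 790 threshold), but is overridden by (i): (i) operates against (h): the compliance score is 32 points, meeting the 31 points threshold. (j) would limit (i) — discharge temperature exceeds 35 °C — but (k) sets (j) aside: (k) operates against (j): the reportable unit count is 5, less than the 6 limit. (l) is inapplicable (the plant is more than 200 m from any designated waterway), so (k) stands. So (e) applies.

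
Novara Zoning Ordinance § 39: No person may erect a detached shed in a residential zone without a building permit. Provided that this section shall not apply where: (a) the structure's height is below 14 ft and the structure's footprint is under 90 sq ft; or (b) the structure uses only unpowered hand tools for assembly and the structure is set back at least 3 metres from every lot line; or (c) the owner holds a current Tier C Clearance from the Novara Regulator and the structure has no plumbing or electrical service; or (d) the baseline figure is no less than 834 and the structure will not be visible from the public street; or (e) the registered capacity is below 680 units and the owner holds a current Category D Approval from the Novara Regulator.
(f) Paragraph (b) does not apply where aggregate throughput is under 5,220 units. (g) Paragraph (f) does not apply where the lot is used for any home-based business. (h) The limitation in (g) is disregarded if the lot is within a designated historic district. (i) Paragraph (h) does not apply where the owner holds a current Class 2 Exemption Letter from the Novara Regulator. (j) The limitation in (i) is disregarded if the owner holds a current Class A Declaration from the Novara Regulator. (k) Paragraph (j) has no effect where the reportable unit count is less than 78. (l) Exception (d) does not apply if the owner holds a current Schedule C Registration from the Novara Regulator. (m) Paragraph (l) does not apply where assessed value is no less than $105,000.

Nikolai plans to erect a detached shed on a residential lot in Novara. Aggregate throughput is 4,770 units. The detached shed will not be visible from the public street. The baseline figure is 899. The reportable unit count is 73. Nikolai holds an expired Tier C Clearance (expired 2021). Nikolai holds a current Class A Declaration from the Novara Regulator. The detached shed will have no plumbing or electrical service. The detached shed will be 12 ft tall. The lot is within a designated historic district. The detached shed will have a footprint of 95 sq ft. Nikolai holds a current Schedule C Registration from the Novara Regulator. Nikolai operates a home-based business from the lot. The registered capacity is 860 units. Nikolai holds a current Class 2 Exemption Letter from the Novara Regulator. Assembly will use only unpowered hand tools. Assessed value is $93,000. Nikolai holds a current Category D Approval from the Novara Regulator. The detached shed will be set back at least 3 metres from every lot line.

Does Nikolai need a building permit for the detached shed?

No — exception (b) applies; Nikolai does not need a building permit.

Exception (a) does not apply: the structure's footprint is 95 sq ft, not under 90 sq ft.
Exception (b) is satisfied on its face — assembly uses only hand tools; the setback is at least 3 m on every side. Under paragraphs (f)–(k): (f) operates (aggregate throughput is 4,770 units, under the 5,220 units limit), but is itself disapplied by (g): (g) operates — a home-based business operates on the lot. (h) applies (the lot is in a historic district), but is overridden by (i): (i) operates against (h): a current Class 2 Exemption Letter is held. (j) is engaged (a current Class A Declaration is held), but is displaced by (k): (k) is triggered — the reportable unit count is 73, less than the 78 limit. (b) remains available.
Exception (c) fails — there is no Tier C Clearance in force.
All of (d)'s requirements are met (the baseline figure is 899, meeting the 834 threshold; the structure will not be visible from the street). Turning to paragraphs (l)–(m): (l) operates against (d): a current Schedule C Registration is held. (m), which would lift (l), is inapplicable — assessed value is $93,000, short of $105,000. So (d) is unavailable.
Exception (e) requires that the registered capacity is below 680 units; but the registered capacity is 860 units, not below 680 units, so (e) is unavailable.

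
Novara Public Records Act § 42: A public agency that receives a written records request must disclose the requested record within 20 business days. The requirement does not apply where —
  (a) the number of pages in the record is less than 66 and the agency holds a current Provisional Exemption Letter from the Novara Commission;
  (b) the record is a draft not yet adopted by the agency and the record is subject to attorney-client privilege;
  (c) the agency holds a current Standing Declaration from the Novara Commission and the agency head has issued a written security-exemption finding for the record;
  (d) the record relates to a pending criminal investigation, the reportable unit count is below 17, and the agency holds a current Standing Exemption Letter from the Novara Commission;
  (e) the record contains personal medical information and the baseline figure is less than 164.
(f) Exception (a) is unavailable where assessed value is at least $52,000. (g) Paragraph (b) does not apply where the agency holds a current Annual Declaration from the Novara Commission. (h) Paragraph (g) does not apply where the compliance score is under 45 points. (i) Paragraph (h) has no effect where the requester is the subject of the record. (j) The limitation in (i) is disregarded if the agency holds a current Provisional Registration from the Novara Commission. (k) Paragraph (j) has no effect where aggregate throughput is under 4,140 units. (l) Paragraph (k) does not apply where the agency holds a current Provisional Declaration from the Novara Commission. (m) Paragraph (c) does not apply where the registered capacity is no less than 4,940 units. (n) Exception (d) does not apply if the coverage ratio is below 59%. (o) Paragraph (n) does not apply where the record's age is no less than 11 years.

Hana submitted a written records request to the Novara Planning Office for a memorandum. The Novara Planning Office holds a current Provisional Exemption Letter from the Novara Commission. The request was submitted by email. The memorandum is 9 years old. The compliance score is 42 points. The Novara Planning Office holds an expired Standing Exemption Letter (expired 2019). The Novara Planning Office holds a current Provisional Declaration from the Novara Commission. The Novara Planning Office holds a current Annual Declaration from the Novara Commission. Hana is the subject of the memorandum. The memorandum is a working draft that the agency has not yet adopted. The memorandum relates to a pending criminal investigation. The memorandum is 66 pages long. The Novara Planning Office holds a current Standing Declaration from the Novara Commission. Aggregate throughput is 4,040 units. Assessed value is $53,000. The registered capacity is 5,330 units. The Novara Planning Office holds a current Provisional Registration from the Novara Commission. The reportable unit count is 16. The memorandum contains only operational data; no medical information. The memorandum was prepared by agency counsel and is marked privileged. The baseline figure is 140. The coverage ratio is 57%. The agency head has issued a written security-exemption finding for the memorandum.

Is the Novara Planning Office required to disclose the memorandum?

No — exception (b) applies; the Novara Planning Office is not required to disclose the memorandum.

Exception (a) requires that the number of pages in the record is less than 66; but the number of pages in the record is 66, not less than 66, so (a) is unavailable.
Exception (b): the memorandum is an unadopted draft; the memorandum is privileged — every condition holds. Considering the limiting provisions: (g) would limit (b) — a current Annual Declaration is held — but (h) sets (g) aside: (h) is triggered — the compliance score is 42 points, under the 45 points limit. (i) would limit (h) — Hana is the subject of the memorandum — but (j) sets (i) aside: (j) operates against (i): a current Provisional Registration is held. (k) would limit (j) — aggregate throughput is 4,040 units, under the 4,140 units limit — but (l) sets (k) aside: (l) operates against (k): a current Provisional Declaration is held. (b) remains available.
Exception (c): a current Standing Declaration is held; a written security-exemption finding has been issued — every condition holds. However, paragraph (m) must be considered: (m) operates against (c): the registered capacity is 5,330 units, meeting the 4,940 units threshold. Exception (c) does not apply.
Exception (d) fails — there is no Standing Exemption Letter in force.
Exception (e) fails — the memorandum contains only operational data.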